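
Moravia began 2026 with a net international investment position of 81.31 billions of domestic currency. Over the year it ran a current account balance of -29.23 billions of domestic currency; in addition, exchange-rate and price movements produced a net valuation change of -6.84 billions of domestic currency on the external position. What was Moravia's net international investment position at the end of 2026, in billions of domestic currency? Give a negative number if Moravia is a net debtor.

Change in NIIP = current account + net valuation change = -29.23 + (-6.84) = -36.07
End-of-year NIIP = 81.31 + (-36.07) = 45.24

45.24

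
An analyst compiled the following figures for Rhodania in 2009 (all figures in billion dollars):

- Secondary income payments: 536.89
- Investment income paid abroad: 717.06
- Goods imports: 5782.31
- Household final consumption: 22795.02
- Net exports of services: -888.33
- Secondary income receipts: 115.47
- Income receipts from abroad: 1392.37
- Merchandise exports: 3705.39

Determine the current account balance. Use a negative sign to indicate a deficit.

-2711.36

Goods balance = 3705.39 - 5782.31 = -2076.92
Services balance = -888.33
Trade balance (goods + services) = -2076.92 + (-888.33) = -2965.25
Net primary income = 1392.37 - 717.06 = 675.31
Net secondary income = 115.47 - 536.89 = -421.42
Current account = -2965.25 + 675.31 + (-421.42) = -2711.36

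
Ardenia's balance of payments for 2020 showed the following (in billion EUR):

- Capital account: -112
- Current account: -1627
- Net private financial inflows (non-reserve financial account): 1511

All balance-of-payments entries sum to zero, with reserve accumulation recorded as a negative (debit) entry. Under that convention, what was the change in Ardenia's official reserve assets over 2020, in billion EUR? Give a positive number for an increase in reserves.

-228

Official reserve transactions balance = -((-1627) + (-112) + 1511) = 228
An accumulation of reserves is recorded as a debit (negative entry), so the change in the stock of reserves is the negative of that balance.
Change in official reserves = -(228) = -228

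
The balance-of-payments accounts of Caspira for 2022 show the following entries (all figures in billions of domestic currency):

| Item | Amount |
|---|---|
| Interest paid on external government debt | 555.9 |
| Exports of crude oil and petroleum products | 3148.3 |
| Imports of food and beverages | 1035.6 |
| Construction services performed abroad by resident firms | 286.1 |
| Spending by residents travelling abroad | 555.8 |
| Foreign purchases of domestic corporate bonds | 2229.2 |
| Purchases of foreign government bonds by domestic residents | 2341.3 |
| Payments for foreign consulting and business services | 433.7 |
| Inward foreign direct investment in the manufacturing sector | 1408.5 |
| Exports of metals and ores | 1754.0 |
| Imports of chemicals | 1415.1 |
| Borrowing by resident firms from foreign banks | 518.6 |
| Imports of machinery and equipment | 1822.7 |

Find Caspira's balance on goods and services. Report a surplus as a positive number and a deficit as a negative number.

-74.5

Goods: 3148.3 - 1822.7 - 1415.1 + 1754.0 - 1035.6 = 628.9
Services: -433.7 + 286.1 - 555.8 = -703.4
Trade balance = 628.9 + (-703.4) = -74.5
(Excluded from the trade balance — primary income: interest paid on external government debt 555.9; financial account: foreign purchases of domestic corporate bonds 2229.2, purchases of foreign government bonds by domestic residents 2341.3, inward foreign direct investment in the manufacturing sector 1408.5, borrowing by resident firms from foreign banks 518.6.)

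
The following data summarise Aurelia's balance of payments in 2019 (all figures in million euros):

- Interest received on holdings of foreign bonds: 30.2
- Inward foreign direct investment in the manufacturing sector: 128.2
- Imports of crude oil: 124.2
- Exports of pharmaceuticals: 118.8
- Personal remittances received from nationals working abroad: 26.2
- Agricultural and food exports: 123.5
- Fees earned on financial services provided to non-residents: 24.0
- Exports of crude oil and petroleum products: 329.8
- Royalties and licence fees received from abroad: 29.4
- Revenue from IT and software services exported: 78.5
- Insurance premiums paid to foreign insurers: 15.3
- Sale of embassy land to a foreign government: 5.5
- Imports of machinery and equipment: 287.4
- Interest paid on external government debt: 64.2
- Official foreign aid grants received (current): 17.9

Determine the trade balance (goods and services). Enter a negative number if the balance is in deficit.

277.1

Goods: 118.8 - 287.4 - 124.2 + 329.8 + 123.5 = 160.5
Services: 29.4 + 78.5 - 15.3 + 24.0 = 116.6
Trade balance = 160.5 + 116.6 = 277.1
(Excluded from the trade balance — primary income: interest received on holdings of foreign bonds 30.2, interest paid on external government debt 64.2; financial account: inward foreign direct investment in the manufacturing sector 128.2; secondary income: personal remittances received from nationals working abroad 26.2, official foreign aid grants received (current) 17.9; capital account: sale of embassy land to a foreign government 5.5.)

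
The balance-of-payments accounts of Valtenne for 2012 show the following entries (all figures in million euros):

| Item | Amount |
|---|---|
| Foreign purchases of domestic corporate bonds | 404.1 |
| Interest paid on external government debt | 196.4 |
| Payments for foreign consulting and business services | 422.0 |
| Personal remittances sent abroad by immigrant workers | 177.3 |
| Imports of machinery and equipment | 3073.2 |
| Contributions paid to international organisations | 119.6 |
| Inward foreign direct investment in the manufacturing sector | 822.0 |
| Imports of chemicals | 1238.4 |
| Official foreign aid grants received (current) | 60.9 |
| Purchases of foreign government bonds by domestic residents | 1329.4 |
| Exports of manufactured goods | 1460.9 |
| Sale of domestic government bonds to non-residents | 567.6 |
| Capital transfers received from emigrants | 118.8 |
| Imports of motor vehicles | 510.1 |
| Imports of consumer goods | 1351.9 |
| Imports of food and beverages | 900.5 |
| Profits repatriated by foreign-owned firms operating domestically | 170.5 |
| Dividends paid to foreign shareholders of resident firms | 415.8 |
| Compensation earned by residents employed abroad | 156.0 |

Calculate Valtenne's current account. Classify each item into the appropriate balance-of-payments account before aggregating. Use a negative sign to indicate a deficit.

-6897.9

Goods: 1460.9 - 1351.9 - 3073.2 - 1238.4 - 510.1 - 900.5 = -5613.2
Services: -422.0
Primary income: 156.0 - 415.8 - 170.5 - 196.4 = -626.7
Secondary income: -177.3 + 60.9 - 119.6 = -236.0
Current account = (-5613.2) + (-422.0) + (-626.7) + (-236.0) = -6897.9
(Excluded from the current account — financial account: foreign purchases of domestic corporate bonds 404.1, inward foreign direct investment in the manufacturing sector 822.0, purchases of foreign government bonds by domestic residents 1329.4, sale of domestic government bonds to non-residents 567.6; capital account: capital transfers received from emigrants 118.8.)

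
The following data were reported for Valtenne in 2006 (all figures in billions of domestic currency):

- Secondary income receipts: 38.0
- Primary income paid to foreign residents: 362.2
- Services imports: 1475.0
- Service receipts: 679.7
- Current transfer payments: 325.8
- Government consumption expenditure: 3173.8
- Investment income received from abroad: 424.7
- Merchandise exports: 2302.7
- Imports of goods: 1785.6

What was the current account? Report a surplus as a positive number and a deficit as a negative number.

Goods balance = 2302.7 - 1785.6 = 517.1
Services balance = 679.7 - 1475.0 = -795.3
Trade balance (goods + services) = 517.1 + (-795.3) = -278.2
Net primary income = 424.7 - 362.2 = 62.5
Net secondary income = 38.0 - 325.8 = -287.8
Current account = -278.2 + 62.5 + (-287.8) = -503.5

-503.5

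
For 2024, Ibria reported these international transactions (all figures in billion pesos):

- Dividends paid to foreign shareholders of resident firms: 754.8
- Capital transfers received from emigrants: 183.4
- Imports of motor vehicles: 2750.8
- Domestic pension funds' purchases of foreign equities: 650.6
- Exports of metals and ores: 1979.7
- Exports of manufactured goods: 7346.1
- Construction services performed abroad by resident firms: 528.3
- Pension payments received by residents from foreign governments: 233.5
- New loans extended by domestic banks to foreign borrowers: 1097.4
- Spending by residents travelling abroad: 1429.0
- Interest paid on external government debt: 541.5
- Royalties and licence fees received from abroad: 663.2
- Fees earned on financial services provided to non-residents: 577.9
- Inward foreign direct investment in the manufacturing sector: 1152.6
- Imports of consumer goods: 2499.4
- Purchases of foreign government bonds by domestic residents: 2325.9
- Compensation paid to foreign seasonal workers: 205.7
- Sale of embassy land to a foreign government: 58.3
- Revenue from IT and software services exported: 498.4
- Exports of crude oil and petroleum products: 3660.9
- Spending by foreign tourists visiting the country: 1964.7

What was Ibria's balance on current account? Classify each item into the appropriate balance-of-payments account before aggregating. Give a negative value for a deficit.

Goods: -2499.4 - 2750.8 + 3660.9 + 1979.7 + 7346.1 = 7736.5
Services: 663.2 + 528.3 - 1429.0 + 577.9 + 1964.7 + 498.4 = 2803.5
Primary income: -205.7 - 754.8 - 541.5 = -1502.0
Secondary income: 233.5
Current account = 7736.5 + 2803.5 + (-1502.0) + 233.5 = 9271.5
(Excluded from the current account — capital account: capital transfers received from emigrants 183.4, sale of embassy land to a foreign government 58.3; financial account: domestic pension funds' purchases of foreign equities 650.6, new loans extended by domestic banks to foreign borrowers 1097.4, inward foreign direct investment in the manufacturing sector 1152.6, purchases of foreign government bonds by domestic residents 2325.9.)

9271.5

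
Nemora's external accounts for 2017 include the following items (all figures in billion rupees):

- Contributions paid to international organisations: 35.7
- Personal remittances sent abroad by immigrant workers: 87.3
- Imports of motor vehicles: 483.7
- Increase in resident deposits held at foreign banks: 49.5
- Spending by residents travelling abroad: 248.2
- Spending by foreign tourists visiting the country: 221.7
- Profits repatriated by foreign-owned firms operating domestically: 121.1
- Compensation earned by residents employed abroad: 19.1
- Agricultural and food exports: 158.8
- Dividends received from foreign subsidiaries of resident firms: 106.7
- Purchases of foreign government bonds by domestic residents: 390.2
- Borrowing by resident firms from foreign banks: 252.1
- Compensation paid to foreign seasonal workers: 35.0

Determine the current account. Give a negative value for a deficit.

-504.7

Goods: -483.7 + 158.8 = -324.9
Services: -248.2 + 221.7 = -26.5
Primary income: -121.1 + 19.1 - 35.0 + 106.7 = -30.3
Secondary income: -87.3 - 35.7 = -123.0
Current account = (-324.9) + (-26.5) + (-30.3) + (-123.0) = -504.7
(Excluded from the current account — financial account: increase in resident deposits held at foreign banks 49.5, purchases of foreign government bonds by domestic residents 390.2, borrowing by resident firms from foreign banks 252.1.)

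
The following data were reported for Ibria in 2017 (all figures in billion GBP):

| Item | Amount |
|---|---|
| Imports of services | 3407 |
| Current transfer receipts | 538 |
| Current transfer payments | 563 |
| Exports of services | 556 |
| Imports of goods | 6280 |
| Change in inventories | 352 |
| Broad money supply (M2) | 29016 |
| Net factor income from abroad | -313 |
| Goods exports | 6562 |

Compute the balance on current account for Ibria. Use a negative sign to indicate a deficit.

Goods balance = 6562 - 6280 = 282
Services balance = 556 - 3407 = -2851
Trade balance (goods + services) = 282 + (-2851) = -2569
Net primary income = -313
Net secondary income = 538 - 563 = -25
Current account = -2569 + (-313) + (-25) = -2907

-2907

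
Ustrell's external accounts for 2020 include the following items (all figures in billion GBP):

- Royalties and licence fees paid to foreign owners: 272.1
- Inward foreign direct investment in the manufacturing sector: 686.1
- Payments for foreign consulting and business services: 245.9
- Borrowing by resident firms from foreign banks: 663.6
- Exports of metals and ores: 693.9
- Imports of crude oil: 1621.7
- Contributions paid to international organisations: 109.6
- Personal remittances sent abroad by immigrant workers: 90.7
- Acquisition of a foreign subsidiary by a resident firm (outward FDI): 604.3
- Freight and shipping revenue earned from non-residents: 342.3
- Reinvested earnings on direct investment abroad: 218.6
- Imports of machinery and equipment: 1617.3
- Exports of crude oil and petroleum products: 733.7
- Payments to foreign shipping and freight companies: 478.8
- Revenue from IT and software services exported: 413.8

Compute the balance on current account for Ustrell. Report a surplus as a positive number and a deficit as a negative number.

-2033.8

Goods: 693.9 - 1617.3 + 733.7 - 1621.7 = -1811.4
Services: -478.8 + 342.3 + 413.8 - 245.9 - 272.1 = -240.7
Primary income: 218.6
Secondary income: -109.6 - 90.7 = -200.3
Current account = (-1811.4) + (-240.7) + 218.6 + (-200.3) = -2033.8
(Excluded from the current account — financial account: inward foreign direct investment in the manufacturing sector 686.1, borrowing by resident firms from foreign banks 663.6, acquisition of a foreign subsidiary by a resident firm (outward FDI) 604.3.)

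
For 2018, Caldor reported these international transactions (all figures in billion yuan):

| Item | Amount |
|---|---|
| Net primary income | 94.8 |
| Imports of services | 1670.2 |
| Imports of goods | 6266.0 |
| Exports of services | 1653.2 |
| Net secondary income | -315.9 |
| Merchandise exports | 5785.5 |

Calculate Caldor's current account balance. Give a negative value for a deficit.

-718.6

Goods balance = 5785.5 - 6266.0 = -480.5
Services balance = 1653.2 - 1670.2 = -17.0
Trade balance (goods + services) = -480.5 + (-17.0) = -497.5
Net primary income = 94.8
Net secondary income = -315.9
Current account = -497.5 + 94.8 + (-315.9) = -718.6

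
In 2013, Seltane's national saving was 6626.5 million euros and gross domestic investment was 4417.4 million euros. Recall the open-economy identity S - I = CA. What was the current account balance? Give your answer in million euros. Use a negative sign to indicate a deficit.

2209.1

CA = S - I = 6626.5 - 4417.4 = 2209.1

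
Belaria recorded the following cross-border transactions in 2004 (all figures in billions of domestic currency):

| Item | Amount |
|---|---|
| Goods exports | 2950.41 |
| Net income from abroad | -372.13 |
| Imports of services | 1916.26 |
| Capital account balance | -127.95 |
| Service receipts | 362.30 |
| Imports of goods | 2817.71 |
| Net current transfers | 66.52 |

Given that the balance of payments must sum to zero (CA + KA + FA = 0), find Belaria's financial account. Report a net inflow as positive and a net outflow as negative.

Goods balance = 2950.41 - 2817.71 = 132.70
Services balance = 362.30 - 1916.26 = -1553.96
Trade balance (goods + services) = 132.70 + (-1553.96) = -1421.26
Net primary income = -372.13
Net secondary income = 66.52
Current account = -1421.26 + (-372.13) + 66.52 = -1726.87
Financial account = -(-1726.87 + (-127.95)) = 1854.82

1854.82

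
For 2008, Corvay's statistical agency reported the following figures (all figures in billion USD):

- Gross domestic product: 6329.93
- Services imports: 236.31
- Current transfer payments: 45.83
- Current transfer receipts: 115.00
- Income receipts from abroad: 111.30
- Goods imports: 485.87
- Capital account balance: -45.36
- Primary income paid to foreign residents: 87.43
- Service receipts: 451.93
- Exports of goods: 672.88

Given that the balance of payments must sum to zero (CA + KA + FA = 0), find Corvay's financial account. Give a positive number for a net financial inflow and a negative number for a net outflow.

Goods balance = 672.88 - 485.87 = 187.01
Services balance = 451.93 - 236.31 = 215.62
Trade balance (goods + services) = 187.01 + 215.62 = 402.63
Net primary income = 111.30 - 87.43 = 23.87
Net secondary income = 115.00 - 45.83 = 69.17
Current account = 402.63 + 23.87 + 69.17 = 495.67
Financial account = -(495.67 + (-45.36)) = -450.31

-450.31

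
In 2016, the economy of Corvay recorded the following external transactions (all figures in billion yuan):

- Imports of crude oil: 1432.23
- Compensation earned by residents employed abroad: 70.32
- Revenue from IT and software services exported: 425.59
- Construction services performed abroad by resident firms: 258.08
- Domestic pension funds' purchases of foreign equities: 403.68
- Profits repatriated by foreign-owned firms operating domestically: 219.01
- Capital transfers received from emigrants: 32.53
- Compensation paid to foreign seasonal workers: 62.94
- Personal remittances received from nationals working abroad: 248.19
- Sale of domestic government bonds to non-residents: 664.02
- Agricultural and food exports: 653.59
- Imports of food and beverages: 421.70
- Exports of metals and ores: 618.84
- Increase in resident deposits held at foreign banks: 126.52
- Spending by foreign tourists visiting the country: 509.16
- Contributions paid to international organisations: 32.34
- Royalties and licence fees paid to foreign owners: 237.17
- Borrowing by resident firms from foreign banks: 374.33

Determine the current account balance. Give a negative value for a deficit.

378.38

Goods: 653.59 + 618.84 - 1432.23 - 421.70 = -581.50
Services: 425.59 + 509.16 - 237.17 + 258.08 = 955.66
Primary income: -62.94 + 70.32 - 219.01 = -211.63
Secondary income: 248.19 - 32.34 = 215.85
Current account = (-581.50) + 955.66 + (-211.63) + 215.85 = 378.38
(Excluded from the current account — financial account: domestic pension funds' purchases of foreign equities 403.68, sale of domestic government bonds to non-residents 664.02, increase in resident deposits held at foreign banks 126.52, borrowing by resident firms from foreign banks 374.33; capital account: capital transfers received from emigrants 32.53.)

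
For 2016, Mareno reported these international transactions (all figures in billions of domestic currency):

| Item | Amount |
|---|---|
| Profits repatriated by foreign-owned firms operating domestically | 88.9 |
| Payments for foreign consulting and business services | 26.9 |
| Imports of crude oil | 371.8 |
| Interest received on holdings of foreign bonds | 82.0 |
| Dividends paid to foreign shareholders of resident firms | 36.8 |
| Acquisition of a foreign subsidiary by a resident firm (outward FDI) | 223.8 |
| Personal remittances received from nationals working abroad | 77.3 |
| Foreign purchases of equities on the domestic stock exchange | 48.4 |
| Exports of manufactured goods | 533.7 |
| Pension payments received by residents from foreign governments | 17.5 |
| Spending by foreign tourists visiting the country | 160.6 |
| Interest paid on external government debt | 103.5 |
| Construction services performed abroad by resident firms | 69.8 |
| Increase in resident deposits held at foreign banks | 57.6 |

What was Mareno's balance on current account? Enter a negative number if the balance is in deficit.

313.0

Goods: 533.7 - 371.8 = 161.9
Services: 69.8 - 26.9 + 160.6 = 203.5
Primary income: -88.9 - 103.5 + 82.0 - 36.8 = -147.2
Secondary income: 77.3 + 17.5 = 94.8
Current account = 161.9 + 203.5 + (-147.2) + 94.8 = 313.0
(Excluded from the current account — financial account: acquisition of a foreign subsidiary by a resident firm (outward FDI) 223.8, foreign purchases of equities on the domestic stock exchange 48.4, increase in resident deposits held at foreign banks 57.6.)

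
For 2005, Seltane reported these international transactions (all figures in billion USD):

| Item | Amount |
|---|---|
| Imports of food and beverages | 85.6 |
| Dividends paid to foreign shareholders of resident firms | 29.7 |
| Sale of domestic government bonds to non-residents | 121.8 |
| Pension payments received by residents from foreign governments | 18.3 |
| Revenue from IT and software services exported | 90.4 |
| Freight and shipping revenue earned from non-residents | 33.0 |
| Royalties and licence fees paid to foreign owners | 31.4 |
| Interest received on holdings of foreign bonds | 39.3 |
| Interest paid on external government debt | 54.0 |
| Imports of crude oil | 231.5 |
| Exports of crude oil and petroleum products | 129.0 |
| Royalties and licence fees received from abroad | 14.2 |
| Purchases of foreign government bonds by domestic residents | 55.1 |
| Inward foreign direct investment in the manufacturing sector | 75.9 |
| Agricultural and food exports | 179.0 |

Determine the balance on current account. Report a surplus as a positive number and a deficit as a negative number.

Goods: -231.5 - 85.6 + 129.0 + 179.0 = -9.1
Services: 90.4 + 33.0 + 14.2 - 31.4 = 106.2
Primary income: -54.0 + 39.3 - 29.7 = -44.4
Secondary income: 18.3
Current account = (-9.1) + 106.2 + (-44.4) + 18.3 = 71.0
(Excluded from the current account — financial account: sale of domestic government bonds to non-residents 121.8, purchases of foreign government bonds by domestic residents 55.1, inward foreign direct investment in the manufacturing sector 75.9.)

71.0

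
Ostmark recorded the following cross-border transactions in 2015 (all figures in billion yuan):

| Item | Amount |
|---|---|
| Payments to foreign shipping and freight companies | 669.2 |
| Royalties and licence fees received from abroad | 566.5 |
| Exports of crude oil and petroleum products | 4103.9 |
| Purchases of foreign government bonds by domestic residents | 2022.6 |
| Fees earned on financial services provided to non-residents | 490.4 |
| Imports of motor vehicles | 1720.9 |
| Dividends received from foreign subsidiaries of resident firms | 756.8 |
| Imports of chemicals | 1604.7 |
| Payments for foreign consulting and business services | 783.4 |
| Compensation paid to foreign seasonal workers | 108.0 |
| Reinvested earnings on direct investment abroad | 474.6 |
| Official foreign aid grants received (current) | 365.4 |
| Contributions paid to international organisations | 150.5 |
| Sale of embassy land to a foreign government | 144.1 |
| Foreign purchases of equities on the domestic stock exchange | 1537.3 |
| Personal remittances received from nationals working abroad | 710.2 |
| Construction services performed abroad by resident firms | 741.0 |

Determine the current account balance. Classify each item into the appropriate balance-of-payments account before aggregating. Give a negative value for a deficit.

Goods: -1604.7 - 1720.9 + 4103.9 = 778.3
Services: 490.4 - 669.2 - 783.4 + 566.5 + 741.0 = 345.3
Primary income: 474.6 + 756.8 - 108.0 = 1123.4
Secondary income: 365.4 + 710.2 - 150.5 = 925.1
Current account = 778.3 + 345.3 + 1123.4 + 925.1 = 3172.1
(Excluded from the current account — financial account: purchases of foreign government bonds by domestic residents 2022.6, foreign purchases of equities on the domestic stock exchange 1537.3; capital account: sale of embassy land to a foreign government 144.1.)

3172.1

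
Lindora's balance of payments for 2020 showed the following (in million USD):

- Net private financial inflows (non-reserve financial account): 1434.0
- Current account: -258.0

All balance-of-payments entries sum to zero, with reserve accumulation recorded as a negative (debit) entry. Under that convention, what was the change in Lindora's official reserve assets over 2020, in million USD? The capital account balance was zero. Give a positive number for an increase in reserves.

1176.0

Official reserve transactions balance = -((-258.0) + 1434.0) = -1176.0
An accumulation of reserves is recorded as a debit (negative entry), so the change in the stock of reserves is the negative of that balance.
Change in official reserves = -(-1176.0) = 1176.0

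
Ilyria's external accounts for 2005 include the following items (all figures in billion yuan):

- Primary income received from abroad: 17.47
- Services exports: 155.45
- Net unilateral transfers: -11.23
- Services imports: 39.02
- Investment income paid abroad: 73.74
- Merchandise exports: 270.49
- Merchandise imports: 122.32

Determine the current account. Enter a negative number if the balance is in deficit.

197.10

Goods balance = 270.49 - 122.32 = 148.17
Services balance = 155.45 - 39.02 = 116.43
Trade balance (goods + services) = 148.17 + 116.43 = 264.60
Net primary income = 17.47 - 73.74 = -56.27
Net secondary income = -11.23
Current account = 264.60 + (-56.27) + (-11.23) = 197.10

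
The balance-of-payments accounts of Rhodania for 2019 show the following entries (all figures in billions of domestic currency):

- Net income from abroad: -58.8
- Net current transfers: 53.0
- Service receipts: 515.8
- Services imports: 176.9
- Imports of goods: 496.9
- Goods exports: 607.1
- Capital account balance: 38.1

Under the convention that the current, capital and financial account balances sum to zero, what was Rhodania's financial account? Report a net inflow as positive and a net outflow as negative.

-481.4

Goods balance = 607.1 - 496.9 = 110.2
Services balance = 515.8 - 176.9 = 338.9
Trade balance (goods + services) = 110.2 + 338.9 = 449.1
Net primary income = -58.8
Net secondary income = 53.0
Current account = 449.1 + (-58.8) + 53.0 = 443.3
Financial account = -(443.3 + 38.1) = -481.4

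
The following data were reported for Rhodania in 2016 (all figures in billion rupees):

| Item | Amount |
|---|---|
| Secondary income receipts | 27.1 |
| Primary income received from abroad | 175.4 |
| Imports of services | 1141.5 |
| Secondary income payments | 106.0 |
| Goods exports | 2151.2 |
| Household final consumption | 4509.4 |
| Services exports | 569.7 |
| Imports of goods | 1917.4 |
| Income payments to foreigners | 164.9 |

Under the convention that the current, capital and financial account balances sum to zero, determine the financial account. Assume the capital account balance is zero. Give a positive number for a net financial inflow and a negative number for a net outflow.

Goods balance = 2151.2 - 1917.4 = 233.8
Services balance = 569.7 - 1141.5 = -571.8
Trade balance (goods + services) = 233.8 + (-571.8) = -338.0
Net primary income = 175.4 - 164.9 = 10.5
Net secondary income = 27.1 - 106.0 = -78.9
Current account = -338.0 + 10.5 + (-78.9) = -406.4
Financial account = -(-406.4) = 406.4

406.4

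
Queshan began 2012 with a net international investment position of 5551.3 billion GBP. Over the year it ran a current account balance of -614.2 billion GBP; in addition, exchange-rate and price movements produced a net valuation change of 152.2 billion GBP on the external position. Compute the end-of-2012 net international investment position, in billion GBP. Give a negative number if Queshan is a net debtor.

5089.3

Change in NIIP = current account + net valuation change = -614.2 + 152.2 = -462.0
End-of-year NIIP = 5551.3 + (-462.0) = 5089.3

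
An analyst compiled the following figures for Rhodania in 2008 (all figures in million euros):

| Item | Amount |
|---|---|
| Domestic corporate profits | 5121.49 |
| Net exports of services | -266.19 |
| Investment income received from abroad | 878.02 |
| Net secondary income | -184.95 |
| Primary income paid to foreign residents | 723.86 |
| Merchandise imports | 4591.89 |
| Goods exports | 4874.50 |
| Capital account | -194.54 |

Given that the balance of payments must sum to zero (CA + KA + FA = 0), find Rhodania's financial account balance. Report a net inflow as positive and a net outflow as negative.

Goods balance = 4874.50 - 4591.89 = 282.61
Services balance = -266.19
Trade balance (goods + services) = 282.61 + (-266.19) = 16.42
Net primary income = 878.02 - 723.86 = 154.16
Net secondary income = -184.95
Current account = 16.42 + 154.16 + (-184.95) = -14.37
Financial account = -(-14.37 + (-194.54)) = 208.91

208.91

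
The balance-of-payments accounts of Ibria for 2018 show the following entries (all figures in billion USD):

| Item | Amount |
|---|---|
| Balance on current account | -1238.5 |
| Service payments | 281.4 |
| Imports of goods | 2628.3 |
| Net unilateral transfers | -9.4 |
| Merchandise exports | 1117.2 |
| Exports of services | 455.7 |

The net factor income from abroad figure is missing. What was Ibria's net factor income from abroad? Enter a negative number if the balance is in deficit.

Current account = goods balance + services balance + net primary income + net secondary income
Sum of the known components = -1346.2
Net factor income from abroad = CA - (known components) = -1238.5 - (-1346.2) = 107.7

107.7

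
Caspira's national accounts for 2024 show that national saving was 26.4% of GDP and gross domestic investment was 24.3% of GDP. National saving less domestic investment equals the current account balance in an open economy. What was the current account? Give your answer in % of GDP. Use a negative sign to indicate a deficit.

2.1

CA = S - I = 26.4 - 24.3 = 2.1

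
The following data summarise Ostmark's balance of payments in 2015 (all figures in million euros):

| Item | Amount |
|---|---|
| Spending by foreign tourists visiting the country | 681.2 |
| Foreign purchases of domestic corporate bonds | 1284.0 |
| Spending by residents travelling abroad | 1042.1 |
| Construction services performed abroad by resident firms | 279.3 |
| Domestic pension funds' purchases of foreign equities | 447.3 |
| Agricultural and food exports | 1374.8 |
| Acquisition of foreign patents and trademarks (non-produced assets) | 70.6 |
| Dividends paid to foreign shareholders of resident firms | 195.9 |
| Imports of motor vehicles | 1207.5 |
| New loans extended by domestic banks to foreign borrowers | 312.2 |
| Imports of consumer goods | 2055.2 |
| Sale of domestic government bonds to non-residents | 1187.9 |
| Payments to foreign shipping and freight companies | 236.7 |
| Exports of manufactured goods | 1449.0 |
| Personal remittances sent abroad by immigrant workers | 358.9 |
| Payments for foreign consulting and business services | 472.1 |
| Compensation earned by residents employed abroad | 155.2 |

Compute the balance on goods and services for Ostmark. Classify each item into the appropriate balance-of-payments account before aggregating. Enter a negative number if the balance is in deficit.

-1229.3

Goods: 1374.8 - 2055.2 - 1207.5 + 1449.0 = -438.9
Services: 279.3 - 236.7 - 1042.1 - 472.1 + 681.2 = -790.4
Trade balance = -438.9 + (-790.4) = -1229.3
(Excluded from the trade balance — financial account: foreign purchases of domestic corporate bonds 1284.0, domestic pension funds' purchases of foreign equities 447.3, new loans extended by domestic banks to foreign borrowers 312.2, sale of domestic government bonds to non-residents 1187.9; capital account: acquisition of foreign patents and trademarks (non-produced assets) 70.6; primary income: dividends paid to foreign shareholders of resident firms 195.9, compensation earned by residents employed abroad 155.2; secondary income: personal remittances sent abroad by immigrant workers 358.9.)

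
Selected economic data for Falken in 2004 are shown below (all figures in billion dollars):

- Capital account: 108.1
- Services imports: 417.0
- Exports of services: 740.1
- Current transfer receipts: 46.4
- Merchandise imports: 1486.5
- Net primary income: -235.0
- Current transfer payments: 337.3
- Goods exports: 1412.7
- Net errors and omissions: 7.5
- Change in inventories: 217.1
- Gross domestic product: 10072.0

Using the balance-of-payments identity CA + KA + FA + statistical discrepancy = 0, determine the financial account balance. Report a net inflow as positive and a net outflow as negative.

161.0

Goods balance = 1412.7 - 1486.5 = -73.8
Services balance = 740.1 - 417.0 = 323.1
Trade balance (goods + services) = -73.8 + 323.1 = 249.3
Net primary income = -235.0
Net secondary income = 46.4 - 337.3 = -290.9
Current account = 249.3 + (-235.0) + (-290.9) = -276.6
Financial account = -(-276.6 + 108.1 + 7.5) = 161.0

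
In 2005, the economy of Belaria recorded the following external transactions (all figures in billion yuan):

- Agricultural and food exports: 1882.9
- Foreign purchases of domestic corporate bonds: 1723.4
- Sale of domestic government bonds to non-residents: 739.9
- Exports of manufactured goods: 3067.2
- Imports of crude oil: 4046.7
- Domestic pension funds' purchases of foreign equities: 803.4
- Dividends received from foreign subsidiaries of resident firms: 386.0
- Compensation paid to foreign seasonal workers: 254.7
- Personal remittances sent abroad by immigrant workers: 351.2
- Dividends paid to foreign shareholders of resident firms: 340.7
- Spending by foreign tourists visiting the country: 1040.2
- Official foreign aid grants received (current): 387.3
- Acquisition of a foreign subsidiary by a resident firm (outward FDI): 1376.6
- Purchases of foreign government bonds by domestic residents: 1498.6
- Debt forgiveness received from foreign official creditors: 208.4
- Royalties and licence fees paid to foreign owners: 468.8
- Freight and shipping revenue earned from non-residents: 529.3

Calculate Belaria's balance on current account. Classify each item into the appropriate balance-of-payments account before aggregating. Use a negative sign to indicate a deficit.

Goods: -4046.7 + 1882.9 + 3067.2 = 903.4
Services: -468.8 + 1040.2 + 529.3 = 1100.7
Primary income: 386.0 - 254.7 - 340.7 = -209.4
Secondary income: 387.3 - 351.2 = 36.1
Current account = 903.4 + 1100.7 + (-209.4) + 36.1 = 1830.8
(Excluded from the current account — financial account: foreign purchases of domestic corporate bonds 1723.4, sale of domestic government bonds to non-residents 739.9, domestic pension funds' purchases of foreign equities 803.4, acquisition of a foreign subsidiary by a resident firm (outward FDI) 1376.6, purchases of foreign government bonds by domestic residents 1498.6; capital account: debt forgiveness received from foreign official creditors 208.4.)

1830.8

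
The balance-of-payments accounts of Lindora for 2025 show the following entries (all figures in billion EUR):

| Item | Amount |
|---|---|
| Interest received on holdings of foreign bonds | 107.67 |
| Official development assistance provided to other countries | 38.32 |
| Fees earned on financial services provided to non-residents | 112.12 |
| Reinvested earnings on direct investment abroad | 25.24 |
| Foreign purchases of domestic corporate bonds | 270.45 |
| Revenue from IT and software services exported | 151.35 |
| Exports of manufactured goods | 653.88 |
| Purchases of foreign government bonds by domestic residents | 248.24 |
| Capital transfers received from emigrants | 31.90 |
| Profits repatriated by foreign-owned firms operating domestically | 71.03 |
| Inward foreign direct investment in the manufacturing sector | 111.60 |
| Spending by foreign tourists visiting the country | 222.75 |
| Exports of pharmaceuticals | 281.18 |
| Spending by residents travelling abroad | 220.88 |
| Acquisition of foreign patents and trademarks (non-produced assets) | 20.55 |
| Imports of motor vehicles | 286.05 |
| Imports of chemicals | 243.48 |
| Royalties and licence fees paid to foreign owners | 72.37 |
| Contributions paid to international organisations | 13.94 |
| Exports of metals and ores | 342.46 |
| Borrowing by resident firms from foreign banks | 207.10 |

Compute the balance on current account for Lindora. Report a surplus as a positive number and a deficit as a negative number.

Goods: -243.48 + 342.46 + 281.18 + 653.88 - 286.05 = 747.99
Services: 151.35 - 72.37 + 112.12 + 222.75 - 220.88 = 192.97
Primary income: -71.03 + 25.24 + 107.67 = 61.88
Secondary income: -38.32 - 13.94 = -52.26
Current account = 747.99 + 192.97 + 61.88 + (-52.26) = 950.58
(Excluded from the current account — financial account: foreign purchases of domestic corporate bonds 270.45, purchases of foreign government bonds by domestic residents 248.24, inward foreign direct investment in the manufacturing sector 111.60, borrowing by resident firms from foreign banks 207.10; capital account: capital transfers received from emigrants 31.90, acquisition of foreign patents and trademarks (non-produced assets) 20.55.)

950.58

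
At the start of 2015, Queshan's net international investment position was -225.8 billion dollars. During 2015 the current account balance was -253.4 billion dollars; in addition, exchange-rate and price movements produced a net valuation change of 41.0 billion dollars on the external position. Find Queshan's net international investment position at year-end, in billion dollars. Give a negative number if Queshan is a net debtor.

Change in NIIP = current account + net valuation change = -253.4 + 41.0 = -212.4
End-of-year NIIP = -225.8 + (-212.4) = -438.2

-438.2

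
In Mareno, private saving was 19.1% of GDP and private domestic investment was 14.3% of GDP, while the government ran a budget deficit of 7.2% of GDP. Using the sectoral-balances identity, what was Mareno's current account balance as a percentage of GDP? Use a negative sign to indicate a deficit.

By the sectoral-balances identity, CA = (S_private - I) + (T - G).
Private balance = 19.1 - 14.3 = 4.8
Government balance (T - G) = -7.2
CA = 4.8 + (-7.2) = -2.4

-2.4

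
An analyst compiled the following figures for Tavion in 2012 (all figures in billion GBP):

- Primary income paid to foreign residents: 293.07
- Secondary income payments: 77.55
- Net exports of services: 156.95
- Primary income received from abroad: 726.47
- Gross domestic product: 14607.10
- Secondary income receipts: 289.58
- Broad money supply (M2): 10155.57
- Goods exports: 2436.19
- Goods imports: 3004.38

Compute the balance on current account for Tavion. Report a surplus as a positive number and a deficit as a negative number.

Goods balance = 2436.19 - 3004.38 = -568.19
Services balance = 156.95
Trade balance (goods + services) = -568.19 + 156.95 = -411.24
Net primary income = 726.47 - 293.07 = 433.40
Net secondary income = 289.58 - 77.55 = 212.03
Current account = -411.24 + 433.40 + 212.03 = 234.19

234.19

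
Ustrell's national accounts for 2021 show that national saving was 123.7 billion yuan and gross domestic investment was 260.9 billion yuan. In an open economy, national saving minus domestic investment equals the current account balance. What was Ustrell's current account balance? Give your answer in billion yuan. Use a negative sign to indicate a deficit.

-137.2

S - I = CA (net lending to the rest of the world).
CA = S - I = 123.7 - 260.9 = -137.2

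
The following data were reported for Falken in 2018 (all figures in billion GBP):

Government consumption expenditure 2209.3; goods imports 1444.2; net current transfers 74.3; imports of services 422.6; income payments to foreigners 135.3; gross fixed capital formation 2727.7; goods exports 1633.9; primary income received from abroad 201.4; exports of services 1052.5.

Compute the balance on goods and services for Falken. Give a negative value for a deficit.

819.6

Goods balance = 1633.9 - 1444.2 = 189.7
Services balance = 1052.5 - 422.6 = 629.9
Trade balance (goods + services) = 189.7 + 629.9 = 819.6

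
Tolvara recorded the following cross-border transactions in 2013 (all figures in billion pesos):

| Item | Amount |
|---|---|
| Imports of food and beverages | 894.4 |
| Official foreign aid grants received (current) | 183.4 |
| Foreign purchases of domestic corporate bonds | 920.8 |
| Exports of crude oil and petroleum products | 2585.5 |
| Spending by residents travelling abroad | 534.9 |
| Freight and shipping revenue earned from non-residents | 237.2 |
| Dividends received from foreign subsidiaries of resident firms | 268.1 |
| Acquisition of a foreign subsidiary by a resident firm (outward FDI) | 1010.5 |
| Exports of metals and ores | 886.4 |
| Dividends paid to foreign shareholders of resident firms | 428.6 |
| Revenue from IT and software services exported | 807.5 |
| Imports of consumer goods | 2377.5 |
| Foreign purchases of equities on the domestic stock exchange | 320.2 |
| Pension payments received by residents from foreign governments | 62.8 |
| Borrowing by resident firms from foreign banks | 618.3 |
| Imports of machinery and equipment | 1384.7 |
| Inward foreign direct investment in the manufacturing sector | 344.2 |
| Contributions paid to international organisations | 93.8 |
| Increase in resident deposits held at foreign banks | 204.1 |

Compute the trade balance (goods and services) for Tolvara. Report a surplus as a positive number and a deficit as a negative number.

Goods: 2585.5 - 2377.5 - 1384.7 + 886.4 - 894.4 = -1184.7
Services: 237.2 + 807.5 - 534.9 = 509.8
Trade balance = -1184.7 + 509.8 = -674.9
(Excluded from the trade balance — secondary income: official foreign aid grants received (current) 183.4, pension payments received by residents from foreign governments 62.8, contributions paid to international organisations 93.8; financial account: foreign purchases of domestic corporate bonds 920.8, acquisition of a foreign subsidiary by a resident firm (outward FDI) 1010.5, foreign purchases of equities on the domestic stock exchange 320.2, borrowing by resident firms from foreign banks 618.3, inward foreign direct investment in the manufacturing sector 344.2, increase in resident deposits held at foreign banks 204.1; primary income: dividends received from foreign subsidiaries of resident firms 268.1, dividends paid to foreign shareholders of resident firms 428.6.)

-674.9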